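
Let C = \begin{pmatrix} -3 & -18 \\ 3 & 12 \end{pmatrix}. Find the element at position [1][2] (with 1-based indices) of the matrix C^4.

-7290

Characteristic polynomial: s^2 - 9s + 18 = (s - 6)(s - 3), so the eigenvalues are 3, 6.
s=6: eigenvector (-2, 1).
s=3: eigenvector (-3, 1).
P = [[-2, -3], [1, 1]], D = diag(6, 3), P⁻¹ = [[1, 3], [-1, -2]].
C⁴ = P·diag(1296, 81)·P⁻¹ = [[-2349, -7290], [1215, 3726]].
The requested entry is -7290.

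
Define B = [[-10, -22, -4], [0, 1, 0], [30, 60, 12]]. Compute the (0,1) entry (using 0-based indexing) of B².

-42

Characteristic polynomial: μ^3 - 3μ^2 + 2μ = μ(μ - 2)(μ - 1), so the eigenvalues are 0, 1, 2.
μ=2: eigenvector (-1, 0, 3).
μ=1: eigenvector (-2, 1, 0).
μ=0: eigenvector (-2, 0, 5).
P = [[-1, -2, -2], [0, 1, 0], [3, 0, 5]], D = diag(2, 1, 0), P⁻¹ = [[5, 10, 2], [0, 1, 0], [-3, -6, -1]].
B² = P·diag(4, 1, 0)·P⁻¹ = [[-20, -42, -8], [0, 1, 0], [60, 120, 24]].
The requested entry is -42.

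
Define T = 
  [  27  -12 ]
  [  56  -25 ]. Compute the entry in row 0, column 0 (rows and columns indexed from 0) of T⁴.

Characteristic polynomial: s^2 - 2s - 3 = (s - 3)(s + 1), so the eigenvalues are -1, 3.
s=3: eigenvector (1, 2).
s=-1: eigenvector (3, 7).
P = [[1, 3], [2, 7]], D = diag(3, -1), P⁻¹ = [[7, -3], [-2, 1]].
T⁴ = P·diag(81, 1)·P⁻¹ = [[561, -240], [1120, -479]].
The requested entry is 561.

561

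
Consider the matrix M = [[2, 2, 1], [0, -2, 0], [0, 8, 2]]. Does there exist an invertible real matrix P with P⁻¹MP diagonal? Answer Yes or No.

Characteristic polynomial: p(μ) = μ^3 - 2μ^2 - 4μ + 8 = (μ - 2)^2(μ + 2).
μ = 2 has algebraic multiplicity 2; rank(M − 2I) = 2, so geometric multiplicity = 1.
Geometric multiplicity < algebraic multiplicity, so M is not diagonalizable.

No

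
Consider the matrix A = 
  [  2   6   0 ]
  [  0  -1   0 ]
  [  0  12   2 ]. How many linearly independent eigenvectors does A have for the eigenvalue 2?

A − 2I = [[0, 6, 0], [0, -3, 0], [0, 12, 0]].
This matrix has rank 1, so its null space has dimension 3 − 1 = 2.

2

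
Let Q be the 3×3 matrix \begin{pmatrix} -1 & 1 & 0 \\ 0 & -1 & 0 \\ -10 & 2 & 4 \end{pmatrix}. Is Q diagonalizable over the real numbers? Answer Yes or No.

No

Characteristic polynomial: p(μ) = μ^3 - 2μ^2 - 7μ - 4 = (μ - 4)(μ + 1)^2.
μ = -1 has algebraic multiplicity 2; rank(Q + 1I) = 2, so geometric multiplicity = 1.
Geometric multiplicity < algebraic multiplicity, so Q is not diagonalizable.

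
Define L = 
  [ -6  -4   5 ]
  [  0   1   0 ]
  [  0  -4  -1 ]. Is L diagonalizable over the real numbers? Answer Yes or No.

Yes

Characteristic polynomial: p(μ) = μ^3 + 6μ^2 - μ - 6 = (μ - 1)(μ + 1)(μ + 6).
All 3 eigenvalues are distinct, so L is diagonalizable.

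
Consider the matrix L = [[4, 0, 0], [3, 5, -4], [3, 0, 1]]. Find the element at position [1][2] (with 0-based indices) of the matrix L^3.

Characteristic polynomial: s^3 - 10s^2 + 29s - 20 = (s - 5)(s - 4)(s - 1), so the eigenvalues are 1, 4, 5.
s=4: eigenvector (1, 1, 1).
s=5: eigenvector (0, 1, 0).
s=1: eigenvector (0, 1, 1).
P = [[1, 0, 0], [1, 1, 1], [1, 0, 1]], D = diag(4, 5, 1), P⁻¹ = [[1, 0, 0], [0, 1, -1], [-1, 0, 1]].
L³ = P·diag(64, 125, 1)·P⁻¹ = [[64, 0, 0], [63, 125, -124], [63, 0, 1]].
The requested entry is -124.

-124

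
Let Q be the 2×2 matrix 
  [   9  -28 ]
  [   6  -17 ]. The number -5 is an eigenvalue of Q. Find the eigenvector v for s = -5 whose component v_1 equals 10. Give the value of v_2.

5

Q + 5I = [[14, -28], [6, -12]].
Solving (Q + 5I)v = 0 gives the eigenspace spanned by (10, 5).
With v_1 = 10, v = (10, 5), so v_2 = 5.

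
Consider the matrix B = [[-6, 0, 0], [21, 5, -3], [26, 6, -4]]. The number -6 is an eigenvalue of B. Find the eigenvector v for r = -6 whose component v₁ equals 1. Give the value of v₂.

-3

B + 6I = [[0, 0, 0], [21, 11, -3], [26, 6, 2]].
Solving (B + 6I)v = 0 gives the eigenspace spanned by (1, -3, -4).
With v₁ = 1, v = (1, -3, -4), so v₂ = -3.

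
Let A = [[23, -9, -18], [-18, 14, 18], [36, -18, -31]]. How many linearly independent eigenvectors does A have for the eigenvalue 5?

A − 5I = [[18, -9, -18], [-18, 9, 18], [36, -18, -36]].
This matrix has rank 1, so its null space has dimension 3 − 1 = 2.

2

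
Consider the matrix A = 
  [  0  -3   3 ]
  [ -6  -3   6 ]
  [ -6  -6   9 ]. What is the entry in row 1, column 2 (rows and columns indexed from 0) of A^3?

Characteristic polynomial: r^3 - 6r^2 + 9r = r(r - 3)^2, so the eigenvalues are 0, 3, 3.
r=0: eigenvector (1, 2, 2).
r=3: eigenvector (0, 1, 1).
r=3: eigenvector (1, 0, 1).
P = [[1, 0, 1], [2, 1, 0], [2, 1, 1]], D = diag(0, 3, 3), P⁻¹ = [[1, 1, -1], [-2, -1, 2], [0, -1, 1]].
A³ = P·diag(0, 27, 27)·P⁻¹ = [[0, -27, 27], [-54, -27, 54], [-54, -54, 81]].
The requested entry is 54.

54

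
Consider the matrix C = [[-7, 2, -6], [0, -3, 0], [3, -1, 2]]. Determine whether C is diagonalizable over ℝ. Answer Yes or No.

Characteristic polynomial: p(μ) = μ^3 + 8μ^2 + 19μ + 12 = (μ + 1)(μ + 3)(μ + 4).
All 3 eigenvalues are distinct, so C is diagonalizable.

Yes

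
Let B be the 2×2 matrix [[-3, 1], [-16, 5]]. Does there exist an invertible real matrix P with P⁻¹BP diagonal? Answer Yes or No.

Characteristic polynomial: p(t) = t^2 - 2t + 1 = (t - 1)^2.
t = 1 has algebraic multiplicity 2; rank(B − 1I) = 1, so geometric multiplicity = 1.
Geometric multiplicity < algebraic multiplicity, so B is not diagonalizable.

No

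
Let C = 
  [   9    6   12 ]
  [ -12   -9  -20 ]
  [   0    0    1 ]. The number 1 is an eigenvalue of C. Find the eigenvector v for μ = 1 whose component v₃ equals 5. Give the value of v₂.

-10

C − 1I = [[8, 6, 12], [-12, -10, -20], [0, 0, 0]].
Solving (C − 1I)v = 0 gives the eigenspace spanned by (0, -10, 5).
With v₃ = 5, v = (0, -10, 5), so v₂ = -10.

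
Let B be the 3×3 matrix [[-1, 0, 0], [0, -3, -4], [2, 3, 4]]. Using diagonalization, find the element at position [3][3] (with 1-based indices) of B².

4

Characteristic polynomial: λ^3 - λ = λ(λ - 1)(λ + 1), so the eigenvalues are -1, 0, 1.
λ=-1: eigenvector (1, -4, 2).
λ=1: eigenvector (0, 1, -1).
λ=0: eigenvector (0, 4, -3).
P = [[1, 0, 0], [-4, 1, 4], [2, -1, -3]], D = diag(-1, 1, 0), P⁻¹ = [[1, 0, 0], [-4, -3, -4], [2, 1, 1]].
B² = P·diag(1, 1, 0)·P⁻¹ = [[1, 0, 0], [-8, -3, -4], [6, 3, 4]].
The requested entry is 4.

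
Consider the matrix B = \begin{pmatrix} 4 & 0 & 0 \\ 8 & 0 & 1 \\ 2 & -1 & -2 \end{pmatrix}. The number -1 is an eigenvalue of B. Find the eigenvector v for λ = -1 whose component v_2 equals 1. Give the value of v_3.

B + 1I = [[5, 0, 0], [8, 1, 1], [2, -1, -1]].
Solving (B + 1I)v = 0 gives the eigenspace spanned by (0, 1, -1).
With v_2 = 1, v = (0, 1, -1), so v_3 = -1.

-1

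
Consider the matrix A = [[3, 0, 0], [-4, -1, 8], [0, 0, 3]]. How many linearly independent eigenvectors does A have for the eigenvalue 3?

A − 3I = [[0, 0, 0], [-4, -4, 8], [0, 0, 0]].
This matrix has rank 1, so its null space has dimension 3 − 1 = 2.

2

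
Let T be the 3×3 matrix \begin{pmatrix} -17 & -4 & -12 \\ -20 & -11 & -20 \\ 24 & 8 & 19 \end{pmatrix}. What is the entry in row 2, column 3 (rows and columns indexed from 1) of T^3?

-260

Characteristic polynomial: r^3 + 9r^2 + 23r + 15 = (r + 1)(r + 3)(r + 5), so the eigenvalues are -5, -3, -1.
r=-3: eigenvector (2, 5, -4).
r=-1: eigenvector (-1, -2, 2).
r=-5: eigenvector (-1, 0, 1).
P = [[2, -1, -1], [5, -2, 0], [-4, 2, 1]], D = diag(-3, -1, -5), P⁻¹ = [[2, 1, 2], [5, 2, 5], [-2, 0, -1]].
T³ = P·diag(-27, -1, -125)·P⁻¹ = [[-353, -52, -228], [-260, -131, -260], [456, 104, 331]].
The requested entry is -260.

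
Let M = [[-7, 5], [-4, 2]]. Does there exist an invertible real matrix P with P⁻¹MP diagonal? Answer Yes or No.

Yes

Characteristic polynomial: p(t) = t^2 + 5t + 6 = (t + 2)(t + 3).
All 2 eigenvalues are distinct, so M is diagonalizable.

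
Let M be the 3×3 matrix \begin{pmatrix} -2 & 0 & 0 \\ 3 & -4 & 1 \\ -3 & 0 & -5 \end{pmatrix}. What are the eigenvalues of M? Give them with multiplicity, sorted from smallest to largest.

-5, -4, -2

Characteristic polynomial: p(s) = s^3 + 11s^2 + 38s + 40 = (s + 2)(s + 4)(s + 5).
Roots (with multiplicity): -5, -4, -2.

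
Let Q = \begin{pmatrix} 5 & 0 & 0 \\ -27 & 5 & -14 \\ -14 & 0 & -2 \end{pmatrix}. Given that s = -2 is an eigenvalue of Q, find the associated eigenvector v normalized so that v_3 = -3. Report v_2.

-6

Q + 2I = [[7, 0, 0], [-27, 7, -14], [-14, 0, 0]].
Solving (Q + 2I)v = 0 gives the eigenspace spanned by (0, -6, -3).
With v_3 = -3, v = (0, -6, -3), so v_2 = -6.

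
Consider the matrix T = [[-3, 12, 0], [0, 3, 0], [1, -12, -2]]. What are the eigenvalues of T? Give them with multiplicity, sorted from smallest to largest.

Characteristic polynomial: p(r) = r^3 + 2r^2 - 9r - 18 = (r - 3)(r + 2)(r + 3).
Roots (with multiplicity): -3, -2, 3.

-3, -2, 3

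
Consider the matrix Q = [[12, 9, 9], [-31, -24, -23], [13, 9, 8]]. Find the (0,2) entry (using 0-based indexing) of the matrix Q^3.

243

Characteristic polynomial: μ^3 + 4μ^2 - 15μ - 18 = (μ - 3)(μ + 1)(μ + 6), so the eigenvalues are -6, -1, 3.
μ=3: eigenvector (1, -2, 1).
μ=-6: eigenvector (-1, 3, -1).
μ=-1: eigenvector (0, -1, 1).
P = [[1, -1, 0], [-2, 3, -1], [1, -1, 1]], D = diag(3, -6, -1), P⁻¹ = [[2, 1, 1], [1, 1, 1], [-1, 0, 1]].
Q³ = P·diag(27, -216, -1)·P⁻¹ = [[270, 243, 243], [-757, -702, -701], [271, 243, 242]].
The requested entry is 243.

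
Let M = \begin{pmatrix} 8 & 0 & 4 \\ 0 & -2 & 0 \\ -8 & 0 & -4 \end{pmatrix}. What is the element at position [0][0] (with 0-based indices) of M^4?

512

Characteristic polynomial: t^3 - 2t^2 - 8t = t(t - 4)(t + 2), so the eigenvalues are -2, 0, 4.
t=0: eigenvector (1, 0, -2).
t=4: eigenvector (1, 0, -1).
t=-2: eigenvector (0, 1, 0).
P = [[1, 1, 0], [0, 0, 1], [-2, -1, 0]], D = diag(0, 4, -2), P⁻¹ = [[-1, 0, -1], [2, 0, 1], [0, 1, 0]].
M⁴ = P·diag(0, 256, 16)·P⁻¹ = [[512, 0, 256], [0, 16, 0], [-512, 0, -256]].
The requested entry is 512.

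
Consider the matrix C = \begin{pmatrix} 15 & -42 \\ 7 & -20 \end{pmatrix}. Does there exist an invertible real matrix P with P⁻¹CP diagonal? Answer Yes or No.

Yes

Characteristic polynomial: p(r) = r^2 + 5r - 6 = (r - 1)(r + 6).
All 2 eigenvalues are distinct, so C is diagonalizable.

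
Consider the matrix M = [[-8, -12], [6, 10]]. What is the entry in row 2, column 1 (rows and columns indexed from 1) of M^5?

Characteristic polynomial: r^2 - 2r - 8 = (r - 4)(r + 2), so the eigenvalues are -2, 4.
r=4: eigenvector (1, -1).
r=-2: eigenvector (2, -1).
P = [[1, 2], [-1, -1]], D = diag(4, -2), P⁻¹ = [[-1, -2], [1, 1]].
M⁵ = P·diag(1024, -32)·P⁻¹ = [[-1088, -2112], [1056, 2080]].
The requested entry is 1056.

1056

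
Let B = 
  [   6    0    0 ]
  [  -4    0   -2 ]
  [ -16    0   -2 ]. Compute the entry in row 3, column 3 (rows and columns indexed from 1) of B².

4

Characteristic polynomial: μ^3 - 4μ^2 - 12μ = μ(μ - 6)(μ + 2), so the eigenvalues are -2, 0, 6.
μ=6: eigenvector (1, 0, -2).
μ=0: eigenvector (0, 1, 0).
μ=-2: eigenvector (0, 1, 1).
P = [[1, 0, 0], [0, 1, 1], [-2, 0, 1]], D = diag(6, 0, -2), P⁻¹ = [[1, 0, 0], [-2, 1, -1], [2, 0, 1]].
B² = P·diag(36, 0, 4)·P⁻¹ = [[36, 0, 0], [8, 0, 4], [-64, 0, 4]].
The requested entry is 4.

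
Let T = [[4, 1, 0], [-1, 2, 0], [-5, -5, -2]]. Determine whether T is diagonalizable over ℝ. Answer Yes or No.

Characteristic polynomial: p(s) = s^3 - 4s^2 - 3s + 18 = (s - 3)^2(s + 2).
s = 3 has algebraic multiplicity 2; rank(T − 3I) = 2, so geometric multiplicity = 1.
Geometric multiplicity < algebraic multiplicity, so T is not diagonalizable.

No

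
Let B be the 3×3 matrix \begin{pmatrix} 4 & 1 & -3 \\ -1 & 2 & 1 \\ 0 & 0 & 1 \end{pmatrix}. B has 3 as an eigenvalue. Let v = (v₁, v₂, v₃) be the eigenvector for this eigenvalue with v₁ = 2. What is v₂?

-2

B − 3I = [[1, 1, -3], [-1, -1, 1], [0, 0, -2]].
Solving (B − 3I)v = 0 gives the eigenspace spanned by (2, -2, 0).
With v₁ = 2, v = (2, -2, 0), so v₂ = -2.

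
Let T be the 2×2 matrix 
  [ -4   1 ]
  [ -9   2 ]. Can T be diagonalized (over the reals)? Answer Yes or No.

No

Characteristic polynomial: p(μ) = μ^2 + 2μ + 1 = (μ + 1)^2.
μ = -1 has algebraic multiplicity 2; rank(T + 1I) = 1, so geometric multiplicity = 1.
Geometric multiplicity < algebraic multiplicity, so T is not diagonalizable.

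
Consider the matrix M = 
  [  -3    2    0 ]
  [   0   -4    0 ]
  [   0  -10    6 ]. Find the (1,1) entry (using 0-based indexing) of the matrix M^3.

Characteristic polynomial: r^3 + r^2 - 30r - 72 = (r - 6)(r + 3)(r + 4), so the eigenvalues are -4, -3, 6.
r=-3: eigenvector (1, 0, 0).
r=-4: eigenvector (-2, 1, 1).
r=6: eigenvector (0, 0, 1).
P = [[1, -2, 0], [0, 1, 0], [0, 1, 1]], D = diag(-3, -4, 6), P⁻¹ = [[1, 2, 0], [0, 1, 0], [0, -1, 1]].
M³ = P·diag(-27, -64, 216)·P⁻¹ = [[-27, 74, 0], [0, -64, 0], [0, -280, 216]].
The requested entry is -64.

-64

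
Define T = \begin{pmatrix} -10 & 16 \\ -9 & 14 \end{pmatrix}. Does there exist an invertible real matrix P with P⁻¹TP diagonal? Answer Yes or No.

Characteristic polynomial: p(s) = s^2 - 4s + 4 = (s - 2)^2.
s = 2 has algebraic multiplicity 2; rank(T − 2I) = 1, so geometric multiplicity = 1.
Geometric multiplicity < algebraic multiplicity, so T is not diagonalizable.

No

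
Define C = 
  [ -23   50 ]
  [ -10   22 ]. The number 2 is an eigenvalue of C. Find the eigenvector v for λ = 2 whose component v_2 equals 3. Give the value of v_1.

C − 2I = [[-25, 50], [-10, 20]].
Solving (C − 2I)v = 0 gives the eigenspace spanned by (6, 3).
With v_2 = 3, v = (6, 3), so v_1 = 6.

6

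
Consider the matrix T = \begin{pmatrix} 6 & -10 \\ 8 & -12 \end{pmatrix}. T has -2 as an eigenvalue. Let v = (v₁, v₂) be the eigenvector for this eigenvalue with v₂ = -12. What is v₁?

T + 2I = [[8, -10], [8, -10]].
Solving (T + 2I)v = 0 gives the eigenspace spanned by (-15, -12).
With v₂ = -12, v = (-15, -12), so v₁ = -15.

-15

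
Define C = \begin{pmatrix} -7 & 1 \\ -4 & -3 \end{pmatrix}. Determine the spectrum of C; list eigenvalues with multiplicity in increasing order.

Characteristic polynomial: p(s) = s^2 + 10s + 25 = (s + 5)^2.
Roots (with multiplicity): -5, -5.

-5, -5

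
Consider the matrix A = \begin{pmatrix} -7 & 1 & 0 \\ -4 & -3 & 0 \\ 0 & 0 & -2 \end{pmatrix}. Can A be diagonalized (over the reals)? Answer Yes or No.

Characteristic polynomial: p(t) = t^3 + 12t^2 + 45t + 50 = (t + 2)(t + 5)^2.
t = -5 has algebraic multiplicity 2; rank(A + 5I) = 2, so geometric multiplicity = 1.
Geometric multiplicity < algebraic multiplicity, so A is not diagonalizable.

No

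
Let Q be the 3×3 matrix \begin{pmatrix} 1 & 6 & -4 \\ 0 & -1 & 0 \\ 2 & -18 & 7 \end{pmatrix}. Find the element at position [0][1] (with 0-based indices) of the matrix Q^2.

Characteristic polynomial: s^3 - 7s^2 + 7s + 15 = (s - 5)(s - 3)(s + 1), so the eigenvalues are -1, 3, 5.
s=5: eigenvector (-1, 0, 1).
s=-1: eigenvector (1, 1, 2).
s=3: eigenvector (-2, 0, 1).
P = [[-1, 1, -2], [0, 1, 0], [1, 2, 1]], D = diag(5, -1, 3), P⁻¹ = [[1, -5, 2], [0, 1, 0], [-1, 3, -1]].
Q² = P·diag(25, 1, 9)·P⁻¹ = [[-7, 72, -32], [0, 1, 0], [16, -96, 41]].
The requested entry is 72.

72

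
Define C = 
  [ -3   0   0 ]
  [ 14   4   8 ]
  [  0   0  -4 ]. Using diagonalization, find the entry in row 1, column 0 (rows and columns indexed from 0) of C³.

182

Characteristic polynomial: t^3 + 3t^2 - 16t - 48 = (t - 4)(t + 3)(t + 4), so the eigenvalues are -4, -3, 4.
t=-3: eigenvector (1, -2, 0).
t=4: eigenvector (0, 1, 0).
t=-4: eigenvector (0, -1, 1).
P = [[1, 0, 0], [-2, 1, -1], [0, 0, 1]], D = diag(-3, 4, -4), P⁻¹ = [[1, 0, 0], [2, 1, 1], [0, 0, 1]].
C³ = P·diag(-27, 64, -64)·P⁻¹ = [[-27, 0, 0], [182, 64, 128], [0, 0, -64]].
The requested entry is 182.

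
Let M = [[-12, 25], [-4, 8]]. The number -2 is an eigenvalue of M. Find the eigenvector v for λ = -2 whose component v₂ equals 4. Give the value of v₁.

10

M + 2I = [[-10, 25], [-4, 10]].
Solving (M + 2I)v = 0 gives the eigenspace spanned by (10, 4).
With v₂ = 4, v = (10, 4), so v₁ = 10.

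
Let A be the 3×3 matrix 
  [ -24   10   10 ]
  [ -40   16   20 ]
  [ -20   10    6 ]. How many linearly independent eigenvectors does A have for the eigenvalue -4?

A + 4I = [[-20, 10, 10], [-40, 20, 20], [-20, 10, 10]].
This matrix has rank 1, so its null space has dimension 3 − 1 = 2.

2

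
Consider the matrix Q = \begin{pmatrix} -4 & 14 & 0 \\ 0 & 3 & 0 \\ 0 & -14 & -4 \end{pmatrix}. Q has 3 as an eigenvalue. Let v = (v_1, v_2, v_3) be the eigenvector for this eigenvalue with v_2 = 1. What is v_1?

2

Q − 3I = [[-7, 14, 0], [0, 0, 0], [0, -14, -7]].
Solving (Q − 3I)v = 0 gives the eigenspace spanned by (2, 1, -2).
With v_2 = 1, v = (2, 1, -2), so v_1 = 2.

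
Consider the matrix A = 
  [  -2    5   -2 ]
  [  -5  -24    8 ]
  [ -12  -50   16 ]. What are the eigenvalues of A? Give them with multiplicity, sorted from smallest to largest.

Characteristic polynomial: p(r) = r^3 + 10r^2 + 33r + 36 = (r + 3)^2(r + 4).
Roots (with multiplicity): -4, -3, -3.

-4, -3, -3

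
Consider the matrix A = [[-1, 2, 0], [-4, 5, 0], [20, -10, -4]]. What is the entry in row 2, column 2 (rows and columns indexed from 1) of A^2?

Characteristic polynomial: λ^3 - 13λ + 12 = (λ - 3)(λ - 1)(λ + 4), so the eigenvalues are -4, 1, 3.
λ=3: eigenvector (-1, -2, 0).
λ=-4: eigenvector (0, 0, 1).
λ=1: eigenvector (1, 1, 2).
P = [[-1, 0, 1], [-2, 0, 1], [0, 1, 2]], D = diag(3, -4, 1), P⁻¹ = [[1, -1, 0], [-4, 2, 1], [2, -1, 0]].
A² = P·diag(9, 16, 1)·P⁻¹ = [[-7, 8, 0], [-16, 17, 0], [-60, 30, 16]].
The requested entry is 17.

17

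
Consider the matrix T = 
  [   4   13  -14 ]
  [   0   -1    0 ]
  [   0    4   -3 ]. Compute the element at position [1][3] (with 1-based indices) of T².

Characteristic polynomial: μ^3 - 13μ - 12 = (μ - 4)(μ + 1)(μ + 3), so the eigenvalues are -3, -1, 4.
μ=4: eigenvector (1, 0, 0).
μ=-1: eigenvector (3, 1, 2).
μ=-3: eigenvector (2, 0, 1).
P = [[1, 3, 2], [0, 1, 0], [0, 2, 1]], D = diag(4, -1, -3), P⁻¹ = [[1, 1, -2], [0, 1, 0], [0, -2, 1]].
T² = P·diag(16, 1, 9)·P⁻¹ = [[16, -17, -14], [0, 1, 0], [0, -16, 9]].
The requested entry is -14.

-14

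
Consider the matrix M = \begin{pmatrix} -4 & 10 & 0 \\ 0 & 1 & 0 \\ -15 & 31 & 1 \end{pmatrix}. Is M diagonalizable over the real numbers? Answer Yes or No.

No

Characteristic polynomial: p(λ) = λ^3 + 2λ^2 - 7λ + 4 = (λ - 1)^2(λ + 4).
λ = 1 has algebraic multiplicity 2; rank(M − 1I) = 2, so geometric multiplicity = 1.
Geometric multiplicity < algebraic multiplicity, so M is not diagonalizable.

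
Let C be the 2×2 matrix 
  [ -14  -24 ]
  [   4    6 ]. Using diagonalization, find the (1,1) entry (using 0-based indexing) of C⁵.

Characteristic polynomial: s^2 + 8s + 12 = (s + 2)(s + 6), so the eigenvalues are -6, -2.
s=-2: eigenvector (-2, 1).
s=-6: eigenvector (3, -1).
P = [[-2, 3], [1, -1]], D = diag(-2, -6), P⁻¹ = [[1, 3], [1, 2]].
C⁵ = P·diag(-32, -7776)·P⁻¹ = [[-23264, -46464], [7744, 15456]].
The requested entry is 15456.

15456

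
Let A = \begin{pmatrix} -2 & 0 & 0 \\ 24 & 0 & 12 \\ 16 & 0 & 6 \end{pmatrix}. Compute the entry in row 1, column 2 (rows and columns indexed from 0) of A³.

432

Characteristic polynomial: s^3 - 4s^2 - 12s = s(s - 6)(s + 2), so the eigenvalues are -2, 0, 6.
s=-2: eigenvector (1, 0, -2).
s=0: eigenvector (0, 1, 0).
s=6: eigenvector (0, 2, 1).
P = [[1, 0, 0], [0, 1, 2], [-2, 0, 1]], D = diag(-2, 0, 6), P⁻¹ = [[1, 0, 0], [-4, 1, -2], [2, 0, 1]].
A³ = P·diag(-8, 0, 216)·P⁻¹ = [[-8, 0, 0], [864, 0, 432], [448, 0, 216]].
The requested entry is 432.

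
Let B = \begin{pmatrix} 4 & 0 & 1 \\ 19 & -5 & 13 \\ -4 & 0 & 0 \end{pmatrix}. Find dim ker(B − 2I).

1

B − 2I = [[2, 0, 1], [19, -7, 13], [-4, 0, -2]].
This matrix has rank 2, so its null space has dimension 3 − 2 = 1.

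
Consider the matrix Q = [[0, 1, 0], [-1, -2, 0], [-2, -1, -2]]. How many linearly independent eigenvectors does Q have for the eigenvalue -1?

Q + 1I = [[1, 1, 0], [-1, -1, 0], [-2, -1, -1]].
This matrix has rank 2, so its null space has dimension 3 − 2 = 1.

1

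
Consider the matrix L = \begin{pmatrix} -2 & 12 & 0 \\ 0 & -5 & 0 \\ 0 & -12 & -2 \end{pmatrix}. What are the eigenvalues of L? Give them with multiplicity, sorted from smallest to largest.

-5, -2, -2

Characteristic polynomial: p(μ) = μ^3 + 9μ^2 + 24μ + 20 = (μ + 2)^2(μ + 5).
Roots (with multiplicity): -5, -2, -2.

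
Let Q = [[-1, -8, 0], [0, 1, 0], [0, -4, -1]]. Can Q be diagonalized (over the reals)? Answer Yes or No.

Characteristic polynomial: p(λ) = λ^3 + λ^2 - λ - 1 = (λ - 1)(λ + 1)^2.
λ = -1 has algebraic multiplicity 2; rank(Q + 1I) = 1, so geometric multiplicity = 2.
Every eigenvalue has geometric = algebraic multiplicity, so Q is diagonalizable.

Yes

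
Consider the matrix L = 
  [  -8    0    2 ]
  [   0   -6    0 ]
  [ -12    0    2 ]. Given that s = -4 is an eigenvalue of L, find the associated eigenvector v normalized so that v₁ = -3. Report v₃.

L + 4I = [[-4, 0, 2], [0, -2, 0], [-12, 0, 6]].
Solving (L + 4I)v = 0 gives the eigenspace spanned by (-3, 0, -6).
With v₁ = -3, v = (-3, 0, -6), so v₃ = -6.

-6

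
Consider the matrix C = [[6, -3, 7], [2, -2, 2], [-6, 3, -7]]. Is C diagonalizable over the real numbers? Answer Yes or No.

Characteristic polynomial: p(λ) = λ^3 + 3λ^2 + 2λ = λ(λ + 1)(λ + 2).
All 3 eigenvalues are distinct, so C is diagonalizable.

Yes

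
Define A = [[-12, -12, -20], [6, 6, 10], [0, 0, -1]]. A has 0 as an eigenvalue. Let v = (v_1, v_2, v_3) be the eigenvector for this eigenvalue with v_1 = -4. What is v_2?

4

A = [[-12, -12, -20], [6, 6, 10], [0, 0, -1]].
Solving (A)v = 0 gives the eigenspace spanned by (-4, 4, 0).
With v_1 = -4, v = (-4, 4, 0), so v_2 = 4.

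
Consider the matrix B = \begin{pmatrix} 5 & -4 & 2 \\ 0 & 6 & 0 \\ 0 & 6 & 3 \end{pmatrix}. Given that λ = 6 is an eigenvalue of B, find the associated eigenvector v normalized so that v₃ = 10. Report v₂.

5

B − 6I = [[-1, -4, 2], [0, 0, 0], [0, 6, -3]].
Solving (B − 6I)v = 0 gives the eigenspace spanned by (0, 5, 10).
With v₃ = 10, v = (0, 5, 10), so v₂ = 5.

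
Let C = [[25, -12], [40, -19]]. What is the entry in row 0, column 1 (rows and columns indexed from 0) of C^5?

Characteristic polynomial: λ^2 - 6λ + 5 = (λ - 5)(λ - 1), so the eigenvalues are 1, 5.
λ=1: eigenvector (1, 2).
λ=5: eigenvector (-3, -5).
P = [[1, -3], [2, -5]], D = diag(1, 5), P⁻¹ = [[-5, 3], [-2, 1]].
C⁵ = P·diag(1, 3125)·P⁻¹ = [[18745, -9372], [31240, -15619]].
The requested entry is -9372.

-9372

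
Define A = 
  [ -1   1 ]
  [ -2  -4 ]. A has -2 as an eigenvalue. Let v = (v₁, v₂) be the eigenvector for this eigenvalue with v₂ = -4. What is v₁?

A + 2I = [[1, 1], [-2, -2]].
Solving (A + 2I)v = 0 gives the eigenspace spanned by (4, -4).
With v₂ = -4, v = (4, -4), so v₁ = 4.

4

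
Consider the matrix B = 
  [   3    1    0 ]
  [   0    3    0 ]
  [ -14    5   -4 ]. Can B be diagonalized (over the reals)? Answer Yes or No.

No

Characteristic polynomial: p(μ) = μ^3 - 2μ^2 - 15μ + 36 = (μ - 3)^2(μ + 4).
μ = 3 has algebraic multiplicity 2; rank(B − 3I) = 2, so geometric multiplicity = 1.
Geometric multiplicity < algebraic multiplicity, so B is not diagonalizable.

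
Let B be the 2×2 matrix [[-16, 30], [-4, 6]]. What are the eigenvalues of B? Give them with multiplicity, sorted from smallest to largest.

-6, -4

Characteristic polynomial: p(μ) = μ^2 + 10μ + 24 = (μ + 4)(μ + 6).
Roots (with multiplicity): -6, -4.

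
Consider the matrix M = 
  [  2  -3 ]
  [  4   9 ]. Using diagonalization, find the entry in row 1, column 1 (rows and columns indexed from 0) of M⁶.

Characteristic polynomial: t^2 - 11t + 30 = (t - 6)(t - 5), so the eigenvalues are 5, 6.
t=5: eigenvector (1, -1).
t=6: eigenvector (-3, 4).
P = [[1, -3], [-1, 4]], D = diag(5, 6), P⁻¹ = [[4, 3], [1, 1]].
M⁶ = P·diag(15625, 46656)·P⁻¹ = [[-77468, -93093], [124124, 139749]].
The requested entry is 139749.

139749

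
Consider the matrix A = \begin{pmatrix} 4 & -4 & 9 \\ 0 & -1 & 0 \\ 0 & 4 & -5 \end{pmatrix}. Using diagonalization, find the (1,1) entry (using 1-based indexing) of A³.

64

Characteristic polynomial: r^3 + 2r^2 - 19r - 20 = (r - 4)(r + 1)(r + 5), so the eigenvalues are -5, -1, 4.
r=-5: eigenvector (-1, 0, 1).
r=-1: eigenvector (-1, 1, 1).
r=4: eigenvector (1, 0, 0).
P = [[-1, -1, 1], [0, 1, 0], [1, 1, 0]], D = diag(-5, -1, 4), P⁻¹ = [[0, -1, 1], [0, 1, 0], [1, 0, 1]].
A³ = P·diag(-125, -1, 64)·P⁻¹ = [[64, -124, 189], [0, -1, 0], [0, 124, -125]].
The requested entry is 64.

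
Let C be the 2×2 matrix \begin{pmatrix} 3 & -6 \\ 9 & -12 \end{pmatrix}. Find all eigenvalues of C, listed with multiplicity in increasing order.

-6, -3

Characteristic polynomial: p(μ) = μ^2 + 9μ + 18 = (μ + 3)(μ + 6).
Roots (with multiplicity): -6, -3.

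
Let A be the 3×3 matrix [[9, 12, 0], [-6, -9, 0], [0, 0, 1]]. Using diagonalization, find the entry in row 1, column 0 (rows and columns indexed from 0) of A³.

Characteristic polynomial: r^3 - r^2 - 9r + 9 = (r - 3)(r - 1)(r + 3), so the eigenvalues are -3, 1, 3.
r=1: eigenvector (0, 0, 1).
r=3: eigenvector (-2, 1, 0).
r=-3: eigenvector (-1, 1, 0).
P = [[0, -2, -1], [0, 1, 1], [1, 0, 0]], D = diag(1, 3, -3), P⁻¹ = [[0, 0, 1], [-1, -1, 0], [1, 2, 0]].
A³ = P·diag(1, 27, -27)·P⁻¹ = [[81, 108, 0], [-54, -81, 0], [0, 0, 1]].
The requested entry is -54.

-54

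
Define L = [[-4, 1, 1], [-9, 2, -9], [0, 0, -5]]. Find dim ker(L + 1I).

1

L + 1I = [[-3, 1, 1], [-9, 3, -9], [0, 0, -4]].
This matrix has rank 2, so its null space has dimension 3 − 2 = 1.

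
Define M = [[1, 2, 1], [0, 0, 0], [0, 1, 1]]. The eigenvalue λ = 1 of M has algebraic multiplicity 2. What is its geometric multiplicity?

1

M − 1I = [[0, 2, 1], [0, -1, 0], [0, 1, 0]].
This matrix has rank 2, so its null space has dimension 3 − 2 = 1.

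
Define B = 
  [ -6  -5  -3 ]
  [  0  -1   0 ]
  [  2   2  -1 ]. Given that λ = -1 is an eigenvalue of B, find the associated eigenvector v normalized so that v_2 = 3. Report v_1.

B + 1I = [[-5, -5, -3], [0, 0, 0], [2, 2, 0]].
Solving (B + 1I)v = 0 gives the eigenspace spanned by (-3, 3, 0).
With v_2 = 3, v = (-3, 3, 0), so v_1 = -3.

-3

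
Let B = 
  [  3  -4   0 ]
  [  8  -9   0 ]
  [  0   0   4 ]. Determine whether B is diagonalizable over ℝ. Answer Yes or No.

Yes

Characteristic polynomial: p(μ) = μ^3 + 2μ^2 - 19μ - 20 = (μ - 4)(μ + 1)(μ + 5).
All 3 eigenvalues are distinct, so B is diagonalizable.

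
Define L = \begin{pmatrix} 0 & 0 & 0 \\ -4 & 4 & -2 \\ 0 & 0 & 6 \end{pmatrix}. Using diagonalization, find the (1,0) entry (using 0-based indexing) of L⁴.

-256

Characteristic polynomial: s^3 - 10s^2 + 24s = s(s - 6)(s - 4), so the eigenvalues are 0, 4, 6.
s=4: eigenvector (0, -1, 0).
s=0: eigenvector (1, 1, 0).
s=6: eigenvector (0, -1, 1).
P = [[0, 1, 0], [-1, 1, -1], [0, 0, 1]], D = diag(4, 0, 6), P⁻¹ = [[1, -1, -1], [1, 0, 0], [0, 0, 1]].
L⁴ = P·diag(256, 0, 1296)·P⁻¹ = [[0, 0, 0], [-256, 256, -1040], [0, 0, 1296]].
The requested entry is -256.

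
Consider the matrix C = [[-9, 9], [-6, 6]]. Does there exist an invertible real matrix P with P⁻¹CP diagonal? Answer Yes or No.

Characteristic polynomial: p(t) = t^2 + 3t = t(t + 3).
All 2 eigenvalues are distinct, so C is diagonalizable.

Yes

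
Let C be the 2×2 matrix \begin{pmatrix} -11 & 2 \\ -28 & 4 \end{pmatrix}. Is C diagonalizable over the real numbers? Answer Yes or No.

Yes

Characteristic polynomial: p(μ) = μ^2 + 7μ + 12 = (μ + 3)(μ + 4).
All 2 eigenvalues are distinct, so C is diagonalizable.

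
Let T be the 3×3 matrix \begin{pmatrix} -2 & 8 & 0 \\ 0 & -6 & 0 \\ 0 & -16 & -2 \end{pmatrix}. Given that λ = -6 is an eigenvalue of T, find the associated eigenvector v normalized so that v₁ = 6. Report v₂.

-3

T + 6I = [[4, 8, 0], [0, 0, 0], [0, -16, 4]].
Solving (T + 6I)v = 0 gives the eigenspace spanned by (6, -3, -12).
With v₁ = 6, v = (6, -3, -12), so v₂ = -3.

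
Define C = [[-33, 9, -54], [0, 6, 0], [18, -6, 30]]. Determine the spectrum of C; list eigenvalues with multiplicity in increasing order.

-6, 3, 6

Characteristic polynomial: p(t) = t^3 - 3t^2 - 36t + 108 = (t - 6)(t - 3)(t + 6).
Roots (with multiplicity): -6, 3, 6.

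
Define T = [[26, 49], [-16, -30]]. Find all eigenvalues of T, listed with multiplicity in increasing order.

Characteristic polynomial: p(λ) = λ^2 + 4λ + 4 = (λ + 2)^2.
Roots (with multiplicity): -2, -2.

-2, -2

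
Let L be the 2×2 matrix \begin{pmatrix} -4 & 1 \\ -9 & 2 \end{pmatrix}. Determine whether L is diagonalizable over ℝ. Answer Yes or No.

No

Characteristic polynomial: p(λ) = λ^2 + 2λ + 1 = (λ + 1)^2.
λ = -1 has algebraic multiplicity 2; rank(L + 1I) = 1, so geometric multiplicity = 1.
Geometric multiplicity < algebraic multiplicity, so L is not diagonalizable.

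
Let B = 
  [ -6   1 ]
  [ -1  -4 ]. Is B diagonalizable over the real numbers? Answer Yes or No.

No

Characteristic polynomial: p(s) = s^2 + 10s + 25 = (s + 5)^2.
s = -5 has algebraic multiplicity 2; rank(B + 5I) = 1, so geometric multiplicity = 1.
Geometric multiplicity < algebraic multiplicity, so B is not diagonalizable.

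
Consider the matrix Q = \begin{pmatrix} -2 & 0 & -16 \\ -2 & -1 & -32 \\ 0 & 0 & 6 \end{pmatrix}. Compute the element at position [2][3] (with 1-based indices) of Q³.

Characteristic polynomial: t^3 - 3t^2 - 16t - 12 = (t - 6)(t + 1)(t + 2), so the eigenvalues are -2, -1, 6.
t=-2: eigenvector (1, 2, 0).
t=6: eigenvector (-2, -4, 1).
t=-1: eigenvector (0, 1, 0).
P = [[1, -2, 0], [2, -4, 1], [0, 1, 0]], D = diag(-2, 6, -1), P⁻¹ = [[1, 0, 2], [0, 0, 1], [-2, 1, 0]].
Q³ = P·diag(-8, 216, -1)·P⁻¹ = [[-8, 0, -448], [-14, -1, -896], [0, 0, 216]].
The requested entry is -896.

-896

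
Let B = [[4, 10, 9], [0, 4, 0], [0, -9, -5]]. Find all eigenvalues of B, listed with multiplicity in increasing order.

Characteristic polynomial: p(μ) = μ^3 - 3μ^2 - 24μ + 80 = (μ - 4)^2(μ + 5).
Roots (with multiplicity): -5, 4, 4.

-5, 4, 4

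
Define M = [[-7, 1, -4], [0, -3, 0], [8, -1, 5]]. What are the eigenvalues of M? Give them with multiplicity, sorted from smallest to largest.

Characteristic polynomial: p(λ) = λ^3 + 5λ^2 + 3λ - 9 = (λ - 1)(λ + 3)^2.
Roots (with multiplicity): -3, -3, 1.

-3, -3, 1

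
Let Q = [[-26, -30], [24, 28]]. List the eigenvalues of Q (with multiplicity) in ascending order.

-2, 4

Characteristic polynomial: p(μ) = μ^2 - 2μ - 8 = (μ - 4)(μ + 2).
Roots (with multiplicity): -2, 4.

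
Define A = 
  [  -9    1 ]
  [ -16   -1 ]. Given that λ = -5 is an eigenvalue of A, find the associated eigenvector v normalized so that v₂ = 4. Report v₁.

1

A + 5I = [[-4, 1], [-16, 4]].
Solving (A + 5I)v = 0 gives the eigenspace spanned by (1, 4).
With v₂ = 4, v = (1, 4), so v₁ = 1.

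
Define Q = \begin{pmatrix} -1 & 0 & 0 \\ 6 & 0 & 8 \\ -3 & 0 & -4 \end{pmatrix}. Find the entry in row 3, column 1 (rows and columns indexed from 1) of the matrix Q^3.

Characteristic polynomial: s^3 + 5s^2 + 4s = s(s + 1)(s + 4), so the eigenvalues are -4, -1, 0.
s=-4: eigenvector (0, -2, 1).
s=0: eigenvector (0, 1, 0).
s=-1: eigenvector (-1, -2, 1).
P = [[0, 0, -1], [-2, 1, -2], [1, 0, 1]], D = diag(-4, 0, -1), P⁻¹ = [[1, 0, 1], [0, 1, 2], [-1, 0, 0]].
Q³ = P·diag(-64, 0, -1)·P⁻¹ = [[-1, 0, 0], [126, 0, 128], [-63, 0, -64]].
The requested entry is -63.

-63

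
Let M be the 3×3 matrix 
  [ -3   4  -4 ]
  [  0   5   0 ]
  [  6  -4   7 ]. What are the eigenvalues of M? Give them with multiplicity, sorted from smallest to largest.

Characteristic polynomial: p(λ) = λ^3 - 9λ^2 + 23λ - 15 = (λ - 5)(λ - 3)(λ - 1).
Roots (with multiplicity): 1, 3, 5.

1, 3, 5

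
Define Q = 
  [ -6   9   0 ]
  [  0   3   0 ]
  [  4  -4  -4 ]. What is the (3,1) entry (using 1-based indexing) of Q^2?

Characteristic polynomial: t^3 + 7t^2 - 6t - 72 = (t - 3)(t + 4)(t + 6), so the eigenvalues are -6, -4, 3.
t=-6: eigenvector (1, 0, -2).
t=3: eigenvector (1, 1, 0).
t=-4: eigenvector (0, 0, 1).
P = [[1, 1, 0], [0, 1, 0], [-2, 0, 1]], D = diag(-6, 3, -4), P⁻¹ = [[1, -1, 0], [0, 1, 0], [2, -2, 1]].
Q² = P·diag(36, 9, 16)·P⁻¹ = [[36, -27, 0], [0, 9, 0], [-40, 40, 16]].
The requested entry is -40.

-40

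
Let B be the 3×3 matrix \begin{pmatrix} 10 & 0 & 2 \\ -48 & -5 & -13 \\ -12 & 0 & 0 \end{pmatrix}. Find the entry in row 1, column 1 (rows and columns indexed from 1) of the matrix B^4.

Characteristic polynomial: λ^3 - 5λ^2 - 26λ + 120 = (λ - 6)(λ - 4)(λ + 5), so the eigenvalues are -5, 4, 6.
λ=6: eigenvector (1, -2, -2).
λ=-5: eigenvector (0, 1, 0).
λ=4: eigenvector (-1, 1, 3).
P = [[1, 0, -1], [-2, 1, 1], [-2, 0, 3]], D = diag(6, -5, 4), P⁻¹ = [[3, 0, 1], [4, 1, 1], [2, 0, 1]].
B⁴ = P·diag(1296, 625, 256)·P⁻¹ = [[3376, 0, 1040], [-4764, 625, -1711], [-6240, 0, -1824]].
The requested entry is 3376.

3376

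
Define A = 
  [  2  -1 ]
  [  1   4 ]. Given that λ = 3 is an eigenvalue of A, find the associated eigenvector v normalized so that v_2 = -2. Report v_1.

A − 3I = [[-1, -1], [1, 1]].
Solving (A − 3I)v = 0 gives the eigenspace spanned by (2, -2).
With v_2 = -2, v = (2, -2), so v_1 = 2.

2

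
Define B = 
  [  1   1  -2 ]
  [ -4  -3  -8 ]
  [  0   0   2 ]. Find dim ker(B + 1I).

B + 1I = [[2, 1, -2], [-4, -2, -8], [0, 0, 3]].
This matrix has rank 2, so its null space has dimension 3 − 2 = 1.

1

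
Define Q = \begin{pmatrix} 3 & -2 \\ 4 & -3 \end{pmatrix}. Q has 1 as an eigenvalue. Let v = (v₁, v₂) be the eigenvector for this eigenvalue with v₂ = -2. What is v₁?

-2

Q − 1I = [[2, -2], [4, -4]].
Solving (Q − 1I)v = 0 gives the eigenspace spanned by (-2, -2).
With v₂ = -2, v = (-2, -2), so v₁ = -2.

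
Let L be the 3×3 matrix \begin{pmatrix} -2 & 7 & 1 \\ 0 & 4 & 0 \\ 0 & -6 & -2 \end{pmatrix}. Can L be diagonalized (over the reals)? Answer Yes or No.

Characteristic polynomial: p(t) = t^3 - 12t - 16 = (t - 4)(t + 2)^2.
t = -2 has algebraic multiplicity 2; rank(L + 2I) = 2, so geometric multiplicity = 1.
Geometric multiplicity < algebraic multiplicity, so L is not diagonalizable.

No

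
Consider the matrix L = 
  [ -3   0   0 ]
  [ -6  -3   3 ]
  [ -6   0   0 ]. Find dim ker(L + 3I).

2

L + 3I = [[0, 0, 0], [-6, 0, 3], [-6, 0, 3]].
This matrix has rank 1, so its null space has dimension 3 − 1 = 2.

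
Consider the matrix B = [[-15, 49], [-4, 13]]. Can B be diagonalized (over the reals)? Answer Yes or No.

Characteristic polynomial: p(μ) = μ^2 + 2μ + 1 = (μ + 1)^2.
μ = -1 has algebraic multiplicity 2; rank(B + 1I) = 1, so geometric multiplicity = 1.
Geometric multiplicity < algebraic multiplicity, so B is not diagonalizable.

No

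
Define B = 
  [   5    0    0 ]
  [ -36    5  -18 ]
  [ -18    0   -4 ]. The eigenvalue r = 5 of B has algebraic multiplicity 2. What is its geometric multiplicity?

2

B − 5I = [[0, 0, 0], [-36, 0, -18], [-18, 0, -9]].
This matrix has rank 1, so its null space has dimension 3 − 1 = 2.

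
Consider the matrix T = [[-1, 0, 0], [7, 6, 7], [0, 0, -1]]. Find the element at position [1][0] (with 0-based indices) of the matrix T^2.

35

Characteristic polynomial: λ^3 - 4λ^2 - 11λ - 6 = (λ - 6)(λ + 1)^2, so the eigenvalues are -1, -1, 6.
λ=-1: eigenvector (1, -1, 0).
λ=6: eigenvector (0, 1, 0).
λ=-1: eigenvector (0, -1, 1).
P = [[1, 0, 0], [-1, 1, -1], [0, 0, 1]], D = diag(-1, 6, -1), P⁻¹ = [[1, 0, 0], [1, 1, 1], [0, 0, 1]].
T² = P·diag(1, 36, 1)·P⁻¹ = [[1, 0, 0], [35, 36, 35], [0, 0, 1]].
The requested entry is 35.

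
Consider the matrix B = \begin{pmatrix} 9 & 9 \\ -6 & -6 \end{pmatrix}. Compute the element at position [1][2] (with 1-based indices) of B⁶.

Characteristic polynomial: r^2 - 3r = r(r - 3), so the eigenvalues are 0, 3.
r=3: eigenvector (3, -2).
r=0: eigenvector (1, -1).
P = [[3, 1], [-2, -1]], D = diag(3, 0), P⁻¹ = [[1, 1], [-2, -3]].
B⁶ = P·diag(729, 0)·P⁻¹ = [[2187, 2187], [-1458, -1458]].
The requested entry is 2187.

2187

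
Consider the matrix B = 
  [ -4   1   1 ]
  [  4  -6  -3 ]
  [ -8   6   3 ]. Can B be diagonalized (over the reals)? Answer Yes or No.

No

Characteristic polynomial: p(μ) = μ^3 + 7μ^2 + 16μ + 12 = (μ + 2)^2(μ + 3).
μ = -2 has algebraic multiplicity 2; rank(B + 2I) = 2, so geometric multiplicity = 1.
Geometric multiplicity < algebraic multiplicity, so B is not diagonalizable.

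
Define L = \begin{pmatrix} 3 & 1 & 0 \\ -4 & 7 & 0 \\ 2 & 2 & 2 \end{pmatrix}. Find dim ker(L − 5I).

L − 5I = [[-2, 1, 0], [-4, 2, 0], [2, 2, -3]].
This matrix has rank 2, so its null space has dimension 3 − 2 = 1.

1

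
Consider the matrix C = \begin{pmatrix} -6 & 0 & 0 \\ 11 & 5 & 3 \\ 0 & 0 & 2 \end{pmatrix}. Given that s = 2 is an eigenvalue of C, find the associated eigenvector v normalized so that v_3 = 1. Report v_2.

-1

C − 2I = [[-8, 0, 0], [11, 3, 3], [0, 0, 0]].
Solving (C − 2I)v = 0 gives the eigenspace spanned by (0, -1, 1).
With v_3 = 1, v = (0, -1, 1), so v_2 = -1.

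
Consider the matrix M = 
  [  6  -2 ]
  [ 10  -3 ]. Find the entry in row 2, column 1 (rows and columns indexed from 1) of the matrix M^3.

Characteristic polynomial: t^2 - 3t + 2 = (t - 2)(t - 1), so the eigenvalues are 1, 2.
t=2: eigenvector (-1, -2).
t=1: eigenvector (-2, -5).
P = [[-1, -2], [-2, -5]], D = diag(2, 1), P⁻¹ = [[-5, 2], [2, -1]].
M³ = P·diag(8, 1)·P⁻¹ = [[36, -14], [70, -27]].
The requested entry is 70.

70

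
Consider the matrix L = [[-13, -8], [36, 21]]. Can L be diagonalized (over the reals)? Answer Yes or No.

Characteristic polynomial: p(t) = t^2 - 8t + 15 = (t - 5)(t - 3).
All 2 eigenvalues are distinct, so L is diagonalizable.

Yes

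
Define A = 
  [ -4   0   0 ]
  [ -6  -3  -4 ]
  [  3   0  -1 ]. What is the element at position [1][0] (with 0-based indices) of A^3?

-126

Characteristic polynomial: μ^3 + 8μ^2 + 19μ + 12 = (μ + 1)(μ + 3)(μ + 4), so the eigenvalues are -4, -3, -1.
μ=-4: eigenvector (1, 2, -1).
μ=-3: eigenvector (0, 1, 0).
μ=-1: eigenvector (0, -2, 1).
P = [[1, 0, 0], [2, 1, -2], [-1, 0, 1]], D = diag(-4, -3, -1), P⁻¹ = [[1, 0, 0], [0, 1, 2], [1, 0, 1]].
A³ = P·diag(-64, -27, -1)·P⁻¹ = [[-64, 0, 0], [-126, -27, -52], [63, 0, -1]].
The requested entry is -126.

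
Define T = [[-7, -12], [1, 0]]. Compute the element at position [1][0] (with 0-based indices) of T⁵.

781

Characteristic polynomial: λ^2 + 7λ + 12 = (λ + 3)(λ + 4), so the eigenvalues are -4, -3.
λ=-3: eigenvector (-3, 1).
λ=-4: eigenvector (4, -1).
P = [[-3, 4], [1, -1]], D = diag(-3, -4), P⁻¹ = [[1, 4], [1, 3]].
T⁵ = P·diag(-243, -1024)·P⁻¹ = [[-3367, -9372], [781, 2100]].
The requested entry is 781.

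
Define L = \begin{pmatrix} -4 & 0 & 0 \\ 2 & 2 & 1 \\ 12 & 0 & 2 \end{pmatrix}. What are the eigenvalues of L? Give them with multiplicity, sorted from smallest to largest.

-4, 2, 2

Characteristic polynomial: p(μ) = μ^3 - 12μ + 16 = (μ - 2)^2(μ + 4).
Roots (with multiplicity): -4, 2, 2.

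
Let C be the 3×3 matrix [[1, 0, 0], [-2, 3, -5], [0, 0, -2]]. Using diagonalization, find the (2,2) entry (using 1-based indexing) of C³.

Characteristic polynomial: s^3 - 2s^2 - 5s + 6 = (s - 3)(s - 1)(s + 2), so the eigenvalues are -2, 1, 3.
s=1: eigenvector (1, 1, 0).
s=-2: eigenvector (0, 1, 1).
s=3: eigenvector (0, 1, 0).
P = [[1, 0, 0], [1, 1, 1], [0, 1, 0]], D = diag(1, -2, 3), P⁻¹ = [[1, 0, 0], [0, 0, 1], [-1, 1, -1]].
C³ = P·diag(1, -8, 27)·P⁻¹ = [[1, 0, 0], [-26, 27, -35], [0, 0, -8]].
The requested entry is 27.

27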